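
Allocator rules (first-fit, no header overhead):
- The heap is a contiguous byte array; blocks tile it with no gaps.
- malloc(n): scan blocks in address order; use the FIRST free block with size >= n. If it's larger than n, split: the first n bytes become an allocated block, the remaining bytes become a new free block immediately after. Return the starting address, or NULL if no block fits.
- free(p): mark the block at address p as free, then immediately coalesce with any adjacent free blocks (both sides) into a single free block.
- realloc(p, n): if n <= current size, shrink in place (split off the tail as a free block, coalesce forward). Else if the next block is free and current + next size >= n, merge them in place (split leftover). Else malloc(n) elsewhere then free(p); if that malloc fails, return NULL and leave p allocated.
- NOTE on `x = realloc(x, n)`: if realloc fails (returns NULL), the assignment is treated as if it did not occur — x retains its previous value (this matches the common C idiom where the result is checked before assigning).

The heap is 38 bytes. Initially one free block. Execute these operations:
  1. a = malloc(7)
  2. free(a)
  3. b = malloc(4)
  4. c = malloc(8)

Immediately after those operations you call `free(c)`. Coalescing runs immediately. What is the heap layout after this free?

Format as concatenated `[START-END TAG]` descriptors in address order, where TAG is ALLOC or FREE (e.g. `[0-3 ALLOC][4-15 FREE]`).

Op 1: a = malloc(7) -> a = 0; heap: [0-6 ALLOC][7-37 FREE]
Op 2: free(a) -> (freed a); heap: [0-37 FREE]
Op 3: b = malloc(4) -> b = 0; heap: [0-3 ALLOC][4-37 FREE]
Op 4: c = malloc(8) -> c = 4; heap: [0-3 ALLOC][4-11 ALLOC][12-37 FREE]
free(c): c = 4 -> block [4-11 ALLOC]; mark free, coalesce with adjacent free neighbors -> [0-3 ALLOC][4-37 FREE]

Answer: [0-3 ALLOC][4-37 FREE]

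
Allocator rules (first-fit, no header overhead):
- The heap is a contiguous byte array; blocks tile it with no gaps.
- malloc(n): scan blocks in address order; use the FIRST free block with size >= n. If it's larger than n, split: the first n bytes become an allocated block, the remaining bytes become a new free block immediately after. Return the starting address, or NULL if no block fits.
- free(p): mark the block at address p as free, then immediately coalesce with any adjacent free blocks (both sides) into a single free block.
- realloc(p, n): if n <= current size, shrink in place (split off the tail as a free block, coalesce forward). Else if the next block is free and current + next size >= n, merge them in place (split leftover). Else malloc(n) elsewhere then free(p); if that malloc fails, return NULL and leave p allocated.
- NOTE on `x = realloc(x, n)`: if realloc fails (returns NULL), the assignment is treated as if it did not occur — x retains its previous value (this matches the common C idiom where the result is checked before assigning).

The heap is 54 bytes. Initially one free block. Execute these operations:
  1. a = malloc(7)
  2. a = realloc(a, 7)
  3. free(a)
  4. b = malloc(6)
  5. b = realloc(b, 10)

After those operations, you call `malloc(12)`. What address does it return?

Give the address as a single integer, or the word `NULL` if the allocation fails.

Answer: 10

Derivation:
Op 1: a = malloc(7) -> a = 0; heap: [0-6 ALLOC][7-53 FREE]
Op 2: a = realloc(a, 7) -> a = 0; heap: [0-6 ALLOC][7-53 FREE]
Op 3: free(a) -> (freed a); heap: [0-53 FREE]
Op 4: b = malloc(6) -> b = 0; heap: [0-5 ALLOC][6-53 FREE]
Op 5: b = realloc(b, 10) -> b = 0; heap: [0-9 ALLOC][10-53 FREE]
malloc(12): first-fit scan over [0-9 ALLOC][10-53 FREE] -> 10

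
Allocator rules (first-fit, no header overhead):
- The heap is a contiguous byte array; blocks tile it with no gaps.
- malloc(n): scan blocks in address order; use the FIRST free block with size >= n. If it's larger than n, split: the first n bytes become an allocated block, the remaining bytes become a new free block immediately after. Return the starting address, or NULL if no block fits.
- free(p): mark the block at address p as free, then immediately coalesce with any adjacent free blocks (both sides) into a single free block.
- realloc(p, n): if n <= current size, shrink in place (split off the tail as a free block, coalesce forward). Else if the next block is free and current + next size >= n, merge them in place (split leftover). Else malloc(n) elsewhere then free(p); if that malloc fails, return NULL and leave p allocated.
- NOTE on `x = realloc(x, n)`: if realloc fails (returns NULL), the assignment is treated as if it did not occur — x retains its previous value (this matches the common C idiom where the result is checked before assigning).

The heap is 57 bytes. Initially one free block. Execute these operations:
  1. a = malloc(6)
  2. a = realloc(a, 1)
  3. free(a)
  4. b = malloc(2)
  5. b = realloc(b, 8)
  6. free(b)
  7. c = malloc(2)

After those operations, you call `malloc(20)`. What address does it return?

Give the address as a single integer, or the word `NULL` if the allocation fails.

Op 1: a = malloc(6) -> a = 0; heap: [0-5 ALLOC][6-56 FREE]
Op 2: a = realloc(a, 1) -> a = 0; heap: [0-0 ALLOC][1-56 FREE]
Op 3: free(a) -> (freed a); heap: [0-56 FREE]
Op 4: b = malloc(2) -> b = 0; heap: [0-1 ALLOC][2-56 FREE]
Op 5: b = realloc(b, 8) -> b = 0; heap: [0-7 ALLOC][8-56 FREE]
Op 6: free(b) -> (freed b); heap: [0-56 FREE]
Op 7: c = malloc(2) -> c = 0; heap: [0-1 ALLOC][2-56 FREE]
malloc(20): first-fit scan over [0-1 ALLOC][2-56 FREE] -> 2

Answer: 2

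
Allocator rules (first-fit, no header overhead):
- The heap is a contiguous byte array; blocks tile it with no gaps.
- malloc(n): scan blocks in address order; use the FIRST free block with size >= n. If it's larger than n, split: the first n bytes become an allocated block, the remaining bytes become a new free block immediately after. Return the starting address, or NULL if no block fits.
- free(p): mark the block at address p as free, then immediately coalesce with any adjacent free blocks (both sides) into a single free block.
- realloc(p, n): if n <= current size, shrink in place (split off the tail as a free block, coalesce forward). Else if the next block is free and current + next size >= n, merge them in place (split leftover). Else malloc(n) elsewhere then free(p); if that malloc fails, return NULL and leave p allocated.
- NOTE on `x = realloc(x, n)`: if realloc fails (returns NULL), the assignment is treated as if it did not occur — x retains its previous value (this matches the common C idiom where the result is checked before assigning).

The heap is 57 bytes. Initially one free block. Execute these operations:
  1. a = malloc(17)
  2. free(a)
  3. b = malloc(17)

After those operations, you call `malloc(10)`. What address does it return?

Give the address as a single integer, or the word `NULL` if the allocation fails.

Op 1: a = malloc(17) -> a = 0; heap: [0-16 ALLOC][17-56 FREE]
Op 2: free(a) -> (freed a); heap: [0-56 FREE]
Op 3: b = malloc(17) -> b = 0; heap: [0-16 ALLOC][17-56 FREE]
malloc(10): first-fit scan over [0-16 ALLOC][17-56 FREE] -> 17

Answer: 17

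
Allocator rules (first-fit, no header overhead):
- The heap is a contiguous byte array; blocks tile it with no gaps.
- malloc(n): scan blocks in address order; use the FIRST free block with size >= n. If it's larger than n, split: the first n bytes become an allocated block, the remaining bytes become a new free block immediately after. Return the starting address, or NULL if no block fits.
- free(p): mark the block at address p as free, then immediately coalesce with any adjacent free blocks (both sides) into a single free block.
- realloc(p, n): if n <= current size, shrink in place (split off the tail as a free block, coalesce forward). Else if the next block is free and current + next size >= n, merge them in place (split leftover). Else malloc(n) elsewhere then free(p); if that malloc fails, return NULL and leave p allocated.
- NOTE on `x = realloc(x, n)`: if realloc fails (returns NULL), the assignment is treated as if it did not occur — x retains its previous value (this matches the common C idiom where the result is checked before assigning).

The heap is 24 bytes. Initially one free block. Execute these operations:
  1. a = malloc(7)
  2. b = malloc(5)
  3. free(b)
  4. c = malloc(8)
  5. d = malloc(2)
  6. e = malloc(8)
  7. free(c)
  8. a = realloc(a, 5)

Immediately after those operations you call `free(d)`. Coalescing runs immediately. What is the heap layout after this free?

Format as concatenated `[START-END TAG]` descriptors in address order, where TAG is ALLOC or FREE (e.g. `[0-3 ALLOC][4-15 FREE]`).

Op 1: a = malloc(7) -> a = 0; heap: [0-6 ALLOC][7-23 FREE]
Op 2: b = malloc(5) -> b = 7; heap: [0-6 ALLOC][7-11 ALLOC][12-23 FREE]
Op 3: free(b) -> (freed b); heap: [0-6 ALLOC][7-23 FREE]
Op 4: c = malloc(8) -> c = 7; heap: [0-6 ALLOC][7-14 ALLOC][15-23 FREE]
Op 5: d = malloc(2) -> d = 15; heap: [0-6 ALLOC][7-14 ALLOC][15-16 ALLOC][17-23 FREE]
Op 6: e = malloc(8) -> e = NULL; heap: [0-6 ALLOC][7-14 ALLOC][15-16 ALLOC][17-23 FREE]
Op 7: free(c) -> (freed c); heap: [0-6 ALLOC][7-14 FREE][15-16 ALLOC][17-23 FREE]
Op 8: a = realloc(a, 5) -> a = 0; heap: [0-4 ALLOC][5-14 FREE][15-16 ALLOC][17-23 FREE]
free(d): d = 15 -> block [15-16 ALLOC]; mark free, coalesce with adjacent free neighbors -> [0-4 ALLOC][5-23 FREE]

Answer: [0-4 ALLOC][5-23 FREE]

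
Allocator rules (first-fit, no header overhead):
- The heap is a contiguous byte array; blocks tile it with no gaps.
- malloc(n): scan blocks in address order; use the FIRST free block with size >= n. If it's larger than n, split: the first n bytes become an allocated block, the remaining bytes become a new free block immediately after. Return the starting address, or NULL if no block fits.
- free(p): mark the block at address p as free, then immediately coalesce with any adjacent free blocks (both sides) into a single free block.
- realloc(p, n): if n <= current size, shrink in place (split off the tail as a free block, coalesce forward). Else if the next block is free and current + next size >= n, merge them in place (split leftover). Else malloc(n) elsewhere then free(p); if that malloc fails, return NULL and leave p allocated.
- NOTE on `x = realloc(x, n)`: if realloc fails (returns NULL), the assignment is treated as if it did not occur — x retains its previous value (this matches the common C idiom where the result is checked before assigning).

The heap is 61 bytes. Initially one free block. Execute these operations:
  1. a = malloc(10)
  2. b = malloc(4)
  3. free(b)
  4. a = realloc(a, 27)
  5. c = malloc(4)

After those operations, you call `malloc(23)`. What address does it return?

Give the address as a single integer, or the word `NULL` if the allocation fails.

Op 1: a = malloc(10) -> a = 0; heap: [0-9 ALLOC][10-60 FREE]
Op 2: b = malloc(4) -> b = 10; heap: [0-9 ALLOC][10-13 ALLOC][14-60 FREE]
Op 3: free(b) -> (freed b); heap: [0-9 ALLOC][10-60 FREE]
Op 4: a = realloc(a, 27) -> a = 0; heap: [0-26 ALLOC][27-60 FREE]
Op 5: c = malloc(4) -> c = 27; heap: [0-26 ALLOC][27-30 ALLOC][31-60 FREE]
malloc(23): first-fit scan over [0-26 ALLOC][27-30 ALLOC][31-60 FREE] -> 31

Answer: 31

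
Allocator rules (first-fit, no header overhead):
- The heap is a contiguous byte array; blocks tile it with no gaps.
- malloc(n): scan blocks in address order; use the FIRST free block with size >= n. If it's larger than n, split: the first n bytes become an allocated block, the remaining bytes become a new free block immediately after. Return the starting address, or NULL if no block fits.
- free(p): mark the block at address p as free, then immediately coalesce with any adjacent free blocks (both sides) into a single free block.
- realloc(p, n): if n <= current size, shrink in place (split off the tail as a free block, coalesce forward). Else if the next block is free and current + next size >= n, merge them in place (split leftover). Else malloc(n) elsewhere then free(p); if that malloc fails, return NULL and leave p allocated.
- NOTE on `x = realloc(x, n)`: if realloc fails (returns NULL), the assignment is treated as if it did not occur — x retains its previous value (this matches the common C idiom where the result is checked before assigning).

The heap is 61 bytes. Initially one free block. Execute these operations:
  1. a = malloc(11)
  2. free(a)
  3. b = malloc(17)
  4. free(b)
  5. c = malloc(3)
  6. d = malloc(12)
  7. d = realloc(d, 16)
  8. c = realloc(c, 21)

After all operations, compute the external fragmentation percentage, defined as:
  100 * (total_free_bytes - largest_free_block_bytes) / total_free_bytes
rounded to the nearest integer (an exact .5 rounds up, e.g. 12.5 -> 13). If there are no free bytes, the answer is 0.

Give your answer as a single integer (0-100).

Op 1: a = malloc(11) -> a = 0; heap: [0-10 ALLOC][11-60 FREE]
Op 2: free(a) -> (freed a); heap: [0-60 FREE]
Op 3: b = malloc(17) -> b = 0; heap: [0-16 ALLOC][17-60 FREE]
Op 4: free(b) -> (freed b); heap: [0-60 FREE]
Op 5: c = malloc(3) -> c = 0; heap: [0-2 ALLOC][3-60 FREE]
Op 6: d = malloc(12) -> d = 3; heap: [0-2 ALLOC][3-14 ALLOC][15-60 FREE]
Op 7: d = realloc(d, 16) -> d = 3; heap: [0-2 ALLOC][3-18 ALLOC][19-60 FREE]
Op 8: c = realloc(c, 21) -> c = 19; heap: [0-2 FREE][3-18 ALLOC][19-39 ALLOC][40-60 FREE]
Free blocks: [3 21] total_free=24 largest=21 -> 100*(24-21)/24 = 300/24 = 12.5 -> rounds to 13

Answer: 13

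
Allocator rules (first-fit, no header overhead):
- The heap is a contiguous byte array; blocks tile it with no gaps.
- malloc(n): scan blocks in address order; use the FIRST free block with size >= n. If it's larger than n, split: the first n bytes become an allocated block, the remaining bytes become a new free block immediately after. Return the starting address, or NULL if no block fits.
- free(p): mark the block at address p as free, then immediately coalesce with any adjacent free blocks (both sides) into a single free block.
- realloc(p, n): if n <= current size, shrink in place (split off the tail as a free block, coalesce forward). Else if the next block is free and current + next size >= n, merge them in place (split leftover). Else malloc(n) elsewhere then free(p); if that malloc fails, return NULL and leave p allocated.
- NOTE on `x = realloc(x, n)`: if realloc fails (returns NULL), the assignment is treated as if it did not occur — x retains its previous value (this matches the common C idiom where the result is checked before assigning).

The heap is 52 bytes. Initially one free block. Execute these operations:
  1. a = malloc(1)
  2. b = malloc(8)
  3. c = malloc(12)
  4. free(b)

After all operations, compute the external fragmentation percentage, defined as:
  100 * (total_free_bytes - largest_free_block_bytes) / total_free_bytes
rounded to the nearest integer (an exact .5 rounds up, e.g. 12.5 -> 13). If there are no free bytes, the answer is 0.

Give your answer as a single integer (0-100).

Op 1: a = malloc(1) -> a = 0; heap: [0-0 ALLOC][1-51 FREE]
Op 2: b = malloc(8) -> b = 1; heap: [0-0 ALLOC][1-8 ALLOC][9-51 FREE]
Op 3: c = malloc(12) -> c = 9; heap: [0-0 ALLOC][1-8 ALLOC][9-20 ALLOC][21-51 FREE]
Op 4: free(b) -> (freed b); heap: [0-0 ALLOC][1-8 FREE][9-20 ALLOC][21-51 FREE]
Free blocks: [8 31] total_free=39 largest=31 -> 100*(39-31)/39 = 800/39 ≈ 20.513 -> rounds to 21

Answer: 21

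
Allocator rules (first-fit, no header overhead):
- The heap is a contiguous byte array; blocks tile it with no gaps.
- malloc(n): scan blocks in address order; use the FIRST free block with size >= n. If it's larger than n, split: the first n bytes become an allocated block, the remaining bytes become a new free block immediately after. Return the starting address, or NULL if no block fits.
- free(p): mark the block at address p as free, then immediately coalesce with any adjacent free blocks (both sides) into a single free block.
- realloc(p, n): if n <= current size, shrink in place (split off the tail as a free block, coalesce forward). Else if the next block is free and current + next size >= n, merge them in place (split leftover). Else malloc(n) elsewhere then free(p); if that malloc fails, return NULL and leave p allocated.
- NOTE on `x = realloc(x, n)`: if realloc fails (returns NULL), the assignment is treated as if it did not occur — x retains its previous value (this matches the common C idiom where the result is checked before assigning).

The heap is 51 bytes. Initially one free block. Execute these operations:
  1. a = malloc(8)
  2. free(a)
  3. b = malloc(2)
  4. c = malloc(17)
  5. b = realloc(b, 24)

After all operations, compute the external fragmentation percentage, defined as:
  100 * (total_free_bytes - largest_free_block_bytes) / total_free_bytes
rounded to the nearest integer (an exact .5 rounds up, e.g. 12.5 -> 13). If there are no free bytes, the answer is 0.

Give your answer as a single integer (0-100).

Op 1: a = malloc(8) -> a = 0; heap: [0-7 ALLOC][8-50 FREE]
Op 2: free(a) -> (freed a); heap: [0-50 FREE]
Op 3: b = malloc(2) -> b = 0; heap: [0-1 ALLOC][2-50 FREE]
Op 4: c = malloc(17) -> c = 2; heap: [0-1 ALLOC][2-18 ALLOC][19-50 FREE]
Op 5: b = realloc(b, 24) -> b = 19; heap: [0-1 FREE][2-18 ALLOC][19-42 ALLOC][43-50 FREE]
Free blocks: [2 8] total_free=10 largest=8 -> 100*(10-8)/10 = 200/10 = 20

Answer: 20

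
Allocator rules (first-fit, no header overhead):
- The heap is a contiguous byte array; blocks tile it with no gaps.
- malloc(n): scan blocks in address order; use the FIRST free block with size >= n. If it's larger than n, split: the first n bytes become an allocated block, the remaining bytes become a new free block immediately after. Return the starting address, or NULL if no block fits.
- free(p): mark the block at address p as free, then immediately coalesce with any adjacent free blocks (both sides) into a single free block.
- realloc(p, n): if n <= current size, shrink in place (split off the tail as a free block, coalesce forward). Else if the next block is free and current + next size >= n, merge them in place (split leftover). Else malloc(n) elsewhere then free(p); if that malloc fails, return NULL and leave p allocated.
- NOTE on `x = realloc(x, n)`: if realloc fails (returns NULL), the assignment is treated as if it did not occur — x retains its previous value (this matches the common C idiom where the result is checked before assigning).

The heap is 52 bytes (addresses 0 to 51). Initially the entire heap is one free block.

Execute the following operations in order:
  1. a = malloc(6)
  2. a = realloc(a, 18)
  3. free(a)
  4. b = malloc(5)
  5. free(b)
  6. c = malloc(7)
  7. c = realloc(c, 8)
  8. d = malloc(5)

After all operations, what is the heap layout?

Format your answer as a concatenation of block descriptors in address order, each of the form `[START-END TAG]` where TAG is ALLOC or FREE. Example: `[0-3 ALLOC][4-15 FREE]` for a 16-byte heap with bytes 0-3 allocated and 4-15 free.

Answer: [0-7 ALLOC][8-12 ALLOC][13-51 FREE]

Derivation:
Op 1: a = malloc(6) -> a = 0; heap: [0-5 ALLOC][6-51 FREE]
Op 2: a = realloc(a, 18) -> a = 0; heap: [0-17 ALLOC][18-51 FREE]
Op 3: free(a) -> (freed a); heap: [0-51 FREE]
Op 4: b = malloc(5) -> b = 0; heap: [0-4 ALLOC][5-51 FREE]
Op 5: free(b) -> (freed b); heap: [0-51 FREE]
Op 6: c = malloc(7) -> c = 0; heap: [0-6 ALLOC][7-51 FREE]
Op 7: c = realloc(c, 8) -> c = 0; heap: [0-7 ALLOC][8-51 FREE]
Op 8: d = malloc(5) -> d = 8; heap: [0-7 ALLOC][8-12 ALLOC][13-51 FREE]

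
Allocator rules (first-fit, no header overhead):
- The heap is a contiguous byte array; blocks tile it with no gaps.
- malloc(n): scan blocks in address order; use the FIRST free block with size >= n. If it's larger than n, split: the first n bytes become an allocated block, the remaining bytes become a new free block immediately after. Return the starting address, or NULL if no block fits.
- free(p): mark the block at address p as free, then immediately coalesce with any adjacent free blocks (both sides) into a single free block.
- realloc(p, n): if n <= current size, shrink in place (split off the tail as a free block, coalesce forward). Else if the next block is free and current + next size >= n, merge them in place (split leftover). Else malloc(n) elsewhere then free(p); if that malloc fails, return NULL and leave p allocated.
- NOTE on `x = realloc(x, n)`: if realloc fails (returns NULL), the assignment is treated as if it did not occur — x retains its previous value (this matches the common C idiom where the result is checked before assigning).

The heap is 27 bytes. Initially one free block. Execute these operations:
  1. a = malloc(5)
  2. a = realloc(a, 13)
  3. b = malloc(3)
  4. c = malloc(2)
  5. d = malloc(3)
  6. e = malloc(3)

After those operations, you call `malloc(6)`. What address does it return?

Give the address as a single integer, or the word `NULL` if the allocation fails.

Answer: NULL

Derivation:
Op 1: a = malloc(5) -> a = 0; heap: [0-4 ALLOC][5-26 FREE]
Op 2: a = realloc(a, 13) -> a = 0; heap: [0-12 ALLOC][13-26 FREE]
Op 3: b = malloc(3) -> b = 13; heap: [0-12 ALLOC][13-15 ALLOC][16-26 FREE]
Op 4: c = malloc(2) -> c = 16; heap: [0-12 ALLOC][13-15 ALLOC][16-17 ALLOC][18-26 FREE]
Op 5: d = malloc(3) -> d = 18; heap: [0-12 ALLOC][13-15 ALLOC][16-17 ALLOC][18-20 ALLOC][21-26 FREE]
Op 6: e = malloc(3) -> e = 21; heap: [0-12 ALLOC][13-15 ALLOC][16-17 ALLOC][18-20 ALLOC][21-23 ALLOC][24-26 FREE]
malloc(6): first-fit scan over [0-12 ALLOC][13-15 ALLOC][16-17 ALLOC][18-20 ALLOC][21-23 ALLOC][24-26 FREE] -> NULL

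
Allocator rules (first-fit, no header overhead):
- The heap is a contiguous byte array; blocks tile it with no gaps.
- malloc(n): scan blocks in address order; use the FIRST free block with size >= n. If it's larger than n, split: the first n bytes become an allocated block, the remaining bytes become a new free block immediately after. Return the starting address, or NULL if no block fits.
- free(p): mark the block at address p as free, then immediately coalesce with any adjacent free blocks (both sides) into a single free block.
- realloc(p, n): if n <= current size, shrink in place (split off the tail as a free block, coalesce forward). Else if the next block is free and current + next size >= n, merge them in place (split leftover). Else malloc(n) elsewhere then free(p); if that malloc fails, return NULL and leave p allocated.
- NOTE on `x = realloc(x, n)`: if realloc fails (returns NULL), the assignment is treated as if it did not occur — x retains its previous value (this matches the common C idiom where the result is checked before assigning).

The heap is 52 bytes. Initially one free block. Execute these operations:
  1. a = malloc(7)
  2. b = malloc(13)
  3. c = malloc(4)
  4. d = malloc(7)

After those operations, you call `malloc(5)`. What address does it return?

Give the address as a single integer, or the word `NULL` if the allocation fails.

Answer: 31

Derivation:
Op 1: a = malloc(7) -> a = 0; heap: [0-6 ALLOC][7-51 FREE]
Op 2: b = malloc(13) -> b = 7; heap: [0-6 ALLOC][7-19 ALLOC][20-51 FREE]
Op 3: c = malloc(4) -> c = 20; heap: [0-6 ALLOC][7-19 ALLOC][20-23 ALLOC][24-51 FREE]
Op 4: d = malloc(7) -> d = 24; heap: [0-6 ALLOC][7-19 ALLOC][20-23 ALLOC][24-30 ALLOC][31-51 FREE]
malloc(5): first-fit scan over [0-6 ALLOC][7-19 ALLOC][20-23 ALLOC][24-30 ALLOC][31-51 FREE] -> 31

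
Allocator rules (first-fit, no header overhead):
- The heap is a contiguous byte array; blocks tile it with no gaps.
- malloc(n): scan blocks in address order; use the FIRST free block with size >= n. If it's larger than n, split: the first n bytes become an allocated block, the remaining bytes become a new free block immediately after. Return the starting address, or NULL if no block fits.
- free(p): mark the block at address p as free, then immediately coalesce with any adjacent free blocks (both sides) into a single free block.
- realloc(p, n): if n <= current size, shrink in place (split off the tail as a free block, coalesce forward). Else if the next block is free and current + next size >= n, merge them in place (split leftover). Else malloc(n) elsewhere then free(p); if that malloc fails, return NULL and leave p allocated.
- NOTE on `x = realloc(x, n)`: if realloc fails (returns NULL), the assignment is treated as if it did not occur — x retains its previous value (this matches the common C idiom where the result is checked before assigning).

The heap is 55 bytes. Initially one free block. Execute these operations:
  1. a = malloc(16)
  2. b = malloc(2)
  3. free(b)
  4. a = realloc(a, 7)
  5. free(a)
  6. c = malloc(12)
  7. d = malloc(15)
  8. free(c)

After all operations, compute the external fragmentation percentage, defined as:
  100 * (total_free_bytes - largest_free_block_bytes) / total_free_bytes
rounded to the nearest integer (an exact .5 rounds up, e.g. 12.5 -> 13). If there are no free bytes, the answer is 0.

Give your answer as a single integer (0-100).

Op 1: a = malloc(16) -> a = 0; heap: [0-15 ALLOC][16-54 FREE]
Op 2: b = malloc(2) -> b = 16; heap: [0-15 ALLOC][16-17 ALLOC][18-54 FREE]
Op 3: free(b) -> (freed b); heap: [0-15 ALLOC][16-54 FREE]
Op 4: a = realloc(a, 7) -> a = 0; heap: [0-6 ALLOC][7-54 FREE]
Op 5: free(a) -> (freed a); heap: [0-54 FREE]
Op 6: c = malloc(12) -> c = 0; heap: [0-11 ALLOC][12-54 FREE]
Op 7: d = malloc(15) -> d = 12; heap: [0-11 ALLOC][12-26 ALLOC][27-54 FREE]
Op 8: free(c) -> (freed c); heap: [0-11 FREE][12-26 ALLOC][27-54 FREE]
Free blocks: [12 28] total_free=40 largest=28 -> 100*(40-28)/40 = 1200/40 = 30

Answer: 30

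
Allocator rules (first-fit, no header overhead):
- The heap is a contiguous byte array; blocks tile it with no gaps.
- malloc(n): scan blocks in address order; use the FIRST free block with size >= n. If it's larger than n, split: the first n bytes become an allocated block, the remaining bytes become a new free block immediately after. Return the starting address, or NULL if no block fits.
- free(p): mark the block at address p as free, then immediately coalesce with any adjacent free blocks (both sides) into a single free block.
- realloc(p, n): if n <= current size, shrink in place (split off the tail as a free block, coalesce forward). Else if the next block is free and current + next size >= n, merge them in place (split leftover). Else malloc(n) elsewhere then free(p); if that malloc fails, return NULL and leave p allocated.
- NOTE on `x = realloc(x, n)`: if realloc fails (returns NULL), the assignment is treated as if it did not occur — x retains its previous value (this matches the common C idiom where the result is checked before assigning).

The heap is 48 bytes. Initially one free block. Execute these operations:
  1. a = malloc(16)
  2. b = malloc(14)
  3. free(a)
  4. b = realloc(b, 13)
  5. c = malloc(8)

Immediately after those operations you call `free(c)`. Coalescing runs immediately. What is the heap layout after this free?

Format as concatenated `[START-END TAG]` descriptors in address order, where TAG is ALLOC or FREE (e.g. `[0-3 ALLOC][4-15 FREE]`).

Answer: [0-15 FREE][16-28 ALLOC][29-47 FREE]

Derivation:
Op 1: a = malloc(16) -> a = 0; heap: [0-15 ALLOC][16-47 FREE]
Op 2: b = malloc(14) -> b = 16; heap: [0-15 ALLOC][16-29 ALLOC][30-47 FREE]
Op 3: free(a) -> (freed a); heap: [0-15 FREE][16-29 ALLOC][30-47 FREE]
Op 4: b = realloc(b, 13) -> b = 16; heap: [0-15 FREE][16-28 ALLOC][29-47 FREE]
Op 5: c = malloc(8) -> c = 0; heap: [0-7 ALLOC][8-15 FREE][16-28 ALLOC][29-47 FREE]
free(c): c = 0 -> block [0-7 ALLOC]; mark free, coalesce with adjacent free neighbors -> [0-15 FREE][16-28 ALLOC][29-47 FREE]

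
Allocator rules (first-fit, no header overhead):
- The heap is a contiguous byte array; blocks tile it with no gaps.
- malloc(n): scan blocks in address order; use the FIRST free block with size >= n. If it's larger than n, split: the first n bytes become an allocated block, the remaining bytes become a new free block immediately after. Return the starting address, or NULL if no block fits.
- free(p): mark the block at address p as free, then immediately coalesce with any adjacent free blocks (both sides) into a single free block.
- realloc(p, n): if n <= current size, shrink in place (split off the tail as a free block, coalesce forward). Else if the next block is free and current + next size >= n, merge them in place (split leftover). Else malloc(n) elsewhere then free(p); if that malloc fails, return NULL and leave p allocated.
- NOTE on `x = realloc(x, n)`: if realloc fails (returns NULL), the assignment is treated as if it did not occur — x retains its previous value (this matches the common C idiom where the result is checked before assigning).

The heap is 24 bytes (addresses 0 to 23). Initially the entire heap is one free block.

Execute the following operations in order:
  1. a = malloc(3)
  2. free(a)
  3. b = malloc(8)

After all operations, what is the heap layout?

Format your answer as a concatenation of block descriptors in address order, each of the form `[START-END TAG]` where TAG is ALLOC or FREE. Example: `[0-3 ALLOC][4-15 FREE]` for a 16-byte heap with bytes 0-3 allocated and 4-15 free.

Answer: [0-7 ALLOC][8-23 FREE]

Derivation:
Op 1: a = malloc(3) -> a = 0; heap: [0-2 ALLOC][3-23 FREE]
Op 2: free(a) -> (freed a); heap: [0-23 FREE]
Op 3: b = malloc(8) -> b = 0; heap: [0-7 ALLOC][8-23 FREE]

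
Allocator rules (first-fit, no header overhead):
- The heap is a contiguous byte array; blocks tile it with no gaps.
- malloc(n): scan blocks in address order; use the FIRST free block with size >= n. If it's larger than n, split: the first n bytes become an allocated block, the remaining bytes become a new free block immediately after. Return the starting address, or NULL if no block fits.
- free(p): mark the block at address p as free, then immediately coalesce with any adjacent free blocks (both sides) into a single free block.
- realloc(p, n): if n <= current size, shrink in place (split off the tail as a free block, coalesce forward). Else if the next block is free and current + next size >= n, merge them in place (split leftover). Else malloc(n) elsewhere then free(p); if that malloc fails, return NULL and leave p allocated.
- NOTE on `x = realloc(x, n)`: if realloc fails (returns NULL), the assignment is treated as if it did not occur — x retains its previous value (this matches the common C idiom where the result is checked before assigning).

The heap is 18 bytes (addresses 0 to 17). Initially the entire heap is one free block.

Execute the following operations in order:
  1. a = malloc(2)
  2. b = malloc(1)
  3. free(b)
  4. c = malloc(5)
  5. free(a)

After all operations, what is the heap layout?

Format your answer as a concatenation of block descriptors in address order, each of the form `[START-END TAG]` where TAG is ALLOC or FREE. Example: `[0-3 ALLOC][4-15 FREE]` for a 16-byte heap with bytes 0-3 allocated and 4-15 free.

Answer: [0-1 FREE][2-6 ALLOC][7-17 FREE]

Derivation:
Op 1: a = malloc(2) -> a = 0; heap: [0-1 ALLOC][2-17 FREE]
Op 2: b = malloc(1) -> b = 2; heap: [0-1 ALLOC][2-2 ALLOC][3-17 FREE]
Op 3: free(b) -> (freed b); heap: [0-1 ALLOC][2-17 FREE]
Op 4: c = malloc(5) -> c = 2; heap: [0-1 ALLOC][2-6 ALLOC][7-17 FREE]
Op 5: free(a) -> (freed a); heap: [0-1 FREE][2-6 ALLOC][7-17 FREE]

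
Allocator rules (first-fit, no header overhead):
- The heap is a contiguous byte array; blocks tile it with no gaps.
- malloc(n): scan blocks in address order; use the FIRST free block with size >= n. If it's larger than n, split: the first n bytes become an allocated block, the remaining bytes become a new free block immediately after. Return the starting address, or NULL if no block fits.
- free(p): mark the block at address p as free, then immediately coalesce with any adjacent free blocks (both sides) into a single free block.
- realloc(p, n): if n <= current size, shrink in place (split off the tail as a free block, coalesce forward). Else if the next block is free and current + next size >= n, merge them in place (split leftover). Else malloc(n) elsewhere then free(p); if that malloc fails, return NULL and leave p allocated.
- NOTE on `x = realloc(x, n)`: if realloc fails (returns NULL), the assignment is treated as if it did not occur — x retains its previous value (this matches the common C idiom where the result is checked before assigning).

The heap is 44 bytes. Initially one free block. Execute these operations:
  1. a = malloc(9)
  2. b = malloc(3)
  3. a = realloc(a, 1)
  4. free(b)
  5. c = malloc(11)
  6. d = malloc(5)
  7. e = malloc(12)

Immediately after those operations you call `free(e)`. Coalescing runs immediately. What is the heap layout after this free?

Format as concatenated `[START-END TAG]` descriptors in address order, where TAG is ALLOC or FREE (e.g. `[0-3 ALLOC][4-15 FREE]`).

Op 1: a = malloc(9) -> a = 0; heap: [0-8 ALLOC][9-43 FREE]
Op 2: b = malloc(3) -> b = 9; heap: [0-8 ALLOC][9-11 ALLOC][12-43 FREE]
Op 3: a = realloc(a, 1) -> a = 0; heap: [0-0 ALLOC][1-8 FREE][9-11 ALLOC][12-43 FREE]
Op 4: free(b) -> (freed b); heap: [0-0 ALLOC][1-43 FREE]
Op 5: c = malloc(11) -> c = 1; heap: [0-0 ALLOC][1-11 ALLOC][12-43 FREE]
Op 6: d = malloc(5) -> d = 12; heap: [0-0 ALLOC][1-11 ALLOC][12-16 ALLOC][17-43 FREE]
Op 7: e = malloc(12) -> e = 17; heap: [0-0 ALLOC][1-11 ALLOC][12-16 ALLOC][17-28 ALLOC][29-43 FREE]
free(e): e = 17 -> block [17-28 ALLOC]; mark free, coalesce with adjacent free neighbors -> [0-0 ALLOC][1-11 ALLOC][12-16 ALLOC][17-43 FREE]

Answer: [0-0 ALLOC][1-11 ALLOC][12-16 ALLOC][17-43 FREE]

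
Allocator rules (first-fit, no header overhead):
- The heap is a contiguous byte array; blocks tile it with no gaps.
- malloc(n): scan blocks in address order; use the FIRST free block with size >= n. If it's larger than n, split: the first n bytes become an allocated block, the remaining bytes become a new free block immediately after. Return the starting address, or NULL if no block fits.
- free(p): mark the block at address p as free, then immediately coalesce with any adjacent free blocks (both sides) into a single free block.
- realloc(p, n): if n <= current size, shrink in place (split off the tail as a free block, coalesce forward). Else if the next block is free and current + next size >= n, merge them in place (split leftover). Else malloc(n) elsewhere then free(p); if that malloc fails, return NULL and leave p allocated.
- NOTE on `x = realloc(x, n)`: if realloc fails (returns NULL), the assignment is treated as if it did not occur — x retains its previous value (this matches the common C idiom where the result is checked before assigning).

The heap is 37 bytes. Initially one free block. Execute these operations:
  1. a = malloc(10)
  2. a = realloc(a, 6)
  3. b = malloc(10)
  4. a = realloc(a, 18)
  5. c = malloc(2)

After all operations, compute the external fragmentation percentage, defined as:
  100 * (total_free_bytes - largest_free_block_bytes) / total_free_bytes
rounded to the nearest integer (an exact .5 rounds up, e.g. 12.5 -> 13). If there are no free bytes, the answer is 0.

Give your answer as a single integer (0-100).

Op 1: a = malloc(10) -> a = 0; heap: [0-9 ALLOC][10-36 FREE]
Op 2: a = realloc(a, 6) -> a = 0; heap: [0-5 ALLOC][6-36 FREE]
Op 3: b = malloc(10) -> b = 6; heap: [0-5 ALLOC][6-15 ALLOC][16-36 FREE]
Op 4: a = realloc(a, 18) -> a = 16; heap: [0-5 FREE][6-15 ALLOC][16-33 ALLOC][34-36 FREE]
Op 5: c = malloc(2) -> c = 0; heap: [0-1 ALLOC][2-5 FREE][6-15 ALLOC][16-33 ALLOC][34-36 FREE]
Free blocks: [4 3] total_free=7 largest=4 -> 100*(7-4)/7 = 300/7 ≈ 42.857 -> rounds to 43

Answer: 43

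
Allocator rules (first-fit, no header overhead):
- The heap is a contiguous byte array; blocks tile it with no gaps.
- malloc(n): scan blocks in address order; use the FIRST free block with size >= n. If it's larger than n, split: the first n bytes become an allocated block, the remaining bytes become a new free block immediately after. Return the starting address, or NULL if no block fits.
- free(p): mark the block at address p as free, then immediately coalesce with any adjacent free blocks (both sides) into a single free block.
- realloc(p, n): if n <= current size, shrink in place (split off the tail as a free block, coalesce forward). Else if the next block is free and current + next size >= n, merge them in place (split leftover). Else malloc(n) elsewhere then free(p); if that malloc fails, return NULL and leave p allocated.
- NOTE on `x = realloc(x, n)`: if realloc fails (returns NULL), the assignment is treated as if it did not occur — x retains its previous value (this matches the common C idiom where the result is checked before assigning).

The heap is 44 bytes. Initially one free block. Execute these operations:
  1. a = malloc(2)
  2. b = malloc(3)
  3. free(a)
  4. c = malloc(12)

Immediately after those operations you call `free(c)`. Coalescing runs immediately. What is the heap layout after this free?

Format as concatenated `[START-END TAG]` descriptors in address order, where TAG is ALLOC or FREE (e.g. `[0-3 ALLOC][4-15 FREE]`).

Answer: [0-1 FREE][2-4 ALLOC][5-43 FREE]

Derivation:
Op 1: a = malloc(2) -> a = 0; heap: [0-1 ALLOC][2-43 FREE]
Op 2: b = malloc(3) -> b = 2; heap: [0-1 ALLOC][2-4 ALLOC][5-43 FREE]
Op 3: free(a) -> (freed a); heap: [0-1 FREE][2-4 ALLOC][5-43 FREE]
Op 4: c = malloc(12) -> c = 5; heap: [0-1 FREE][2-4 ALLOC][5-16 ALLOC][17-43 FREE]
free(c): c = 5 -> block [5-16 ALLOC]; mark free, coalesce with adjacent free neighbors -> [0-1 FREE][2-4 ALLOC][5-43 FREE]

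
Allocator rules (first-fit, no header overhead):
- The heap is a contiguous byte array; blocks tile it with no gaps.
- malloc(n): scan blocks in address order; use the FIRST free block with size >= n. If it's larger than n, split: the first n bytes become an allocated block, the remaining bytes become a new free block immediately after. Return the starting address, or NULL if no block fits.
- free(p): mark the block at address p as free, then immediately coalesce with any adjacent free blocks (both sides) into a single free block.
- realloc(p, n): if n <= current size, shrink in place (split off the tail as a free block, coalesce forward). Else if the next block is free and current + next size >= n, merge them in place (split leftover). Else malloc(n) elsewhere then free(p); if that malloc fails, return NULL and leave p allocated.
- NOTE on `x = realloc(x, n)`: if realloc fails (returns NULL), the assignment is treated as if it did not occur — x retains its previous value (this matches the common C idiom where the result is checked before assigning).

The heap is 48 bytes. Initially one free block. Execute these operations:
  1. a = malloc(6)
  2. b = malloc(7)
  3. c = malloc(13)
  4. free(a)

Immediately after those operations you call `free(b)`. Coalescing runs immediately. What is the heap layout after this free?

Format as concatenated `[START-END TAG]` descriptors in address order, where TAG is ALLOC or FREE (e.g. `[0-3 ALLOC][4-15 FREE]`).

Answer: [0-12 FREE][13-25 ALLOC][26-47 FREE]

Derivation:
Op 1: a = malloc(6) -> a = 0; heap: [0-5 ALLOC][6-47 FREE]
Op 2: b = malloc(7) -> b = 6; heap: [0-5 ALLOC][6-12 ALLOC][13-47 FREE]
Op 3: c = malloc(13) -> c = 13; heap: [0-5 ALLOC][6-12 ALLOC][13-25 ALLOC][26-47 FREE]
Op 4: free(a) -> (freed a); heap: [0-5 FREE][6-12 ALLOC][13-25 ALLOC][26-47 FREE]
free(b): b = 6 -> block [6-12 ALLOC]; mark free, coalesce with adjacent free neighbors -> [0-12 FREE][13-25 ALLOC][26-47 FREE]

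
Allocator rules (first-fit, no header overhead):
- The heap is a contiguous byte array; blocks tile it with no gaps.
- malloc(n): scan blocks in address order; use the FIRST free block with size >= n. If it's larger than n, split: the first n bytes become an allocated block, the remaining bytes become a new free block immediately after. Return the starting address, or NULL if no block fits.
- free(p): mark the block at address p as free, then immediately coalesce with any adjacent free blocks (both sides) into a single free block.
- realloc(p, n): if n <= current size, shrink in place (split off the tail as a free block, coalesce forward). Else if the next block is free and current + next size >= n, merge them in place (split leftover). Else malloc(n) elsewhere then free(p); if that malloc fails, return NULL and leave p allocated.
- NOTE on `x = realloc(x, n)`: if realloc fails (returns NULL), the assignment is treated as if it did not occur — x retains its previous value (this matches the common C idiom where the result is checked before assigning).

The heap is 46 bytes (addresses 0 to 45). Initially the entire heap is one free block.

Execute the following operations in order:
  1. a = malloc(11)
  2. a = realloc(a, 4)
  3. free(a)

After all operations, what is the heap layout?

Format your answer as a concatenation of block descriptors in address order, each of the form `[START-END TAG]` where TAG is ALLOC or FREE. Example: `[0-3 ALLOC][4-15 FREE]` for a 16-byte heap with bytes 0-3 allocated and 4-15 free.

Answer: [0-45 FREE]

Derivation:
Op 1: a = malloc(11) -> a = 0; heap: [0-10 ALLOC][11-45 FREE]
Op 2: a = realloc(a, 4) -> a = 0; heap: [0-3 ALLOC][4-45 FREE]
Op 3: free(a) -> (freed a); heap: [0-45 FREE]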